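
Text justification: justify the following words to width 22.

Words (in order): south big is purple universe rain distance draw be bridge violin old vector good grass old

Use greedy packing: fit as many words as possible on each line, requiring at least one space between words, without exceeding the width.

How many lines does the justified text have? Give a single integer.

Answer: 5

Derivation:
Line 1: ['south', 'big', 'is', 'purple'] (min_width=19, slack=3)
Line 2: ['universe', 'rain', 'distance'] (min_width=22, slack=0)
Line 3: ['draw', 'be', 'bridge', 'violin'] (min_width=21, slack=1)
Line 4: ['old', 'vector', 'good', 'grass'] (min_width=21, slack=1)
Line 5: ['old'] (min_width=3, slack=19)
Total lines: 5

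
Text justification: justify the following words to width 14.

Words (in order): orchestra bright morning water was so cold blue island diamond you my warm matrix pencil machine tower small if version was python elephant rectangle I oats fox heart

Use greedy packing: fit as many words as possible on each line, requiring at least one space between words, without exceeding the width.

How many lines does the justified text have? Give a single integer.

Line 1: ['orchestra'] (min_width=9, slack=5)
Line 2: ['bright', 'morning'] (min_width=14, slack=0)
Line 3: ['water', 'was', 'so'] (min_width=12, slack=2)
Line 4: ['cold', 'blue'] (min_width=9, slack=5)
Line 5: ['island', 'diamond'] (min_width=14, slack=0)
Line 6: ['you', 'my', 'warm'] (min_width=11, slack=3)
Line 7: ['matrix', 'pencil'] (min_width=13, slack=1)
Line 8: ['machine', 'tower'] (min_width=13, slack=1)
Line 9: ['small', 'if'] (min_width=8, slack=6)
Line 10: ['version', 'was'] (min_width=11, slack=3)
Line 11: ['python'] (min_width=6, slack=8)
Line 12: ['elephant'] (min_width=8, slack=6)
Line 13: ['rectangle', 'I'] (min_width=11, slack=3)
Line 14: ['oats', 'fox', 'heart'] (min_width=14, slack=0)
Total lines: 14

Answer: 14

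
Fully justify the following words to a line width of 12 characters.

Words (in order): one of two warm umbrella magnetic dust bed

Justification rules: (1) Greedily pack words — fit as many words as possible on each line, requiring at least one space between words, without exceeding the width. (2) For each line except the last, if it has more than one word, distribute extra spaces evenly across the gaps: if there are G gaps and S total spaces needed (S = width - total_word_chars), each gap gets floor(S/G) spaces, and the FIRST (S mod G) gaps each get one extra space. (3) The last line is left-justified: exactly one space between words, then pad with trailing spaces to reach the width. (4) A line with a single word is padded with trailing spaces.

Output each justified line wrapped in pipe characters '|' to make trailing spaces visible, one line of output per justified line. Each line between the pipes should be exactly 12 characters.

Line 1: ['one', 'of', 'two'] (min_width=10, slack=2)
Line 2: ['warm'] (min_width=4, slack=8)
Line 3: ['umbrella'] (min_width=8, slack=4)
Line 4: ['magnetic'] (min_width=8, slack=4)
Line 5: ['dust', 'bed'] (min_width=8, slack=4)

Answer: |one  of  two|
|warm        |
|umbrella    |
|magnetic    |
|dust bed    |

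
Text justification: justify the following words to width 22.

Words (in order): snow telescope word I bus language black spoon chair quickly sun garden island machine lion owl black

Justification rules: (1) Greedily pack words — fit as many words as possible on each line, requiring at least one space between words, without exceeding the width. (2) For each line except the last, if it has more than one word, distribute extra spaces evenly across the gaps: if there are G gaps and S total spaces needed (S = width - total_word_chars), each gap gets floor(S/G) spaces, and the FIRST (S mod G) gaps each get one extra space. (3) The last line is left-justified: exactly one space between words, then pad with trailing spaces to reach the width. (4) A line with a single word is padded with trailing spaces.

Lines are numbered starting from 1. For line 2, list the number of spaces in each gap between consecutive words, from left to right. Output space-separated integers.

Line 1: ['snow', 'telescope', 'word', 'I'] (min_width=21, slack=1)
Line 2: ['bus', 'language', 'black'] (min_width=18, slack=4)
Line 3: ['spoon', 'chair', 'quickly'] (min_width=19, slack=3)
Line 4: ['sun', 'garden', 'island'] (min_width=17, slack=5)
Line 5: ['machine', 'lion', 'owl', 'black'] (min_width=22, slack=0)

Answer: 3 3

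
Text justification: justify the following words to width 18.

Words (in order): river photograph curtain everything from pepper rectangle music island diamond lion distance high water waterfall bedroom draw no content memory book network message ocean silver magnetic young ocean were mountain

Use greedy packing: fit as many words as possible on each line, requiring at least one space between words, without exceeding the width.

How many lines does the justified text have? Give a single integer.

Line 1: ['river', 'photograph'] (min_width=16, slack=2)
Line 2: ['curtain', 'everything'] (min_width=18, slack=0)
Line 3: ['from', 'pepper'] (min_width=11, slack=7)
Line 4: ['rectangle', 'music'] (min_width=15, slack=3)
Line 5: ['island', 'diamond'] (min_width=14, slack=4)
Line 6: ['lion', 'distance', 'high'] (min_width=18, slack=0)
Line 7: ['water', 'waterfall'] (min_width=15, slack=3)
Line 8: ['bedroom', 'draw', 'no'] (min_width=15, slack=3)
Line 9: ['content', 'memory'] (min_width=14, slack=4)
Line 10: ['book', 'network'] (min_width=12, slack=6)
Line 11: ['message', 'ocean'] (min_width=13, slack=5)
Line 12: ['silver', 'magnetic'] (min_width=15, slack=3)
Line 13: ['young', 'ocean', 'were'] (min_width=16, slack=2)
Line 14: ['mountain'] (min_width=8, slack=10)
Total lines: 14

Answer: 14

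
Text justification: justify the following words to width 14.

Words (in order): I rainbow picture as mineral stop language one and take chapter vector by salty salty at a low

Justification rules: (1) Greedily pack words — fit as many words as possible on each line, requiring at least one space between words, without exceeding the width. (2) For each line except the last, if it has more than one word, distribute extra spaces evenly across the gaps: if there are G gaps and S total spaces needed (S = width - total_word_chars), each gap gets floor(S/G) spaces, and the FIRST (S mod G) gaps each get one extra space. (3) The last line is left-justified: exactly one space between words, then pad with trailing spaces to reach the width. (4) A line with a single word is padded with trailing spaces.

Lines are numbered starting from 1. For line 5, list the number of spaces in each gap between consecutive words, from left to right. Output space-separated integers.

Answer: 7

Derivation:
Line 1: ['I', 'rainbow'] (min_width=9, slack=5)
Line 2: ['picture', 'as'] (min_width=10, slack=4)
Line 3: ['mineral', 'stop'] (min_width=12, slack=2)
Line 4: ['language', 'one'] (min_width=12, slack=2)
Line 5: ['and', 'take'] (min_width=8, slack=6)
Line 6: ['chapter', 'vector'] (min_width=14, slack=0)
Line 7: ['by', 'salty', 'salty'] (min_width=14, slack=0)
Line 8: ['at', 'a', 'low'] (min_width=8, slack=6)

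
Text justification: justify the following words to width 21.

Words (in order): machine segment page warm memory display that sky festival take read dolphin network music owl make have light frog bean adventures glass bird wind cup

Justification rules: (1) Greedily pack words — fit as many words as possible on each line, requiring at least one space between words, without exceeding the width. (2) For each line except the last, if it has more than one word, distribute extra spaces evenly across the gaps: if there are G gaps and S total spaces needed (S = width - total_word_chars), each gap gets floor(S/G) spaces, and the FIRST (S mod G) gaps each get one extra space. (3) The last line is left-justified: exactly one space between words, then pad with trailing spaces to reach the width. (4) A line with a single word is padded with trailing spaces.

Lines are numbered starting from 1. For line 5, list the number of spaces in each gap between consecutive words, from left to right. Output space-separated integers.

Answer: 3 3

Derivation:
Line 1: ['machine', 'segment', 'page'] (min_width=20, slack=1)
Line 2: ['warm', 'memory', 'display'] (min_width=19, slack=2)
Line 3: ['that', 'sky', 'festival'] (min_width=17, slack=4)
Line 4: ['take', 'read', 'dolphin'] (min_width=17, slack=4)
Line 5: ['network', 'music', 'owl'] (min_width=17, slack=4)
Line 6: ['make', 'have', 'light', 'frog'] (min_width=20, slack=1)
Line 7: ['bean', 'adventures', 'glass'] (min_width=21, slack=0)
Line 8: ['bird', 'wind', 'cup'] (min_width=13, slack=8)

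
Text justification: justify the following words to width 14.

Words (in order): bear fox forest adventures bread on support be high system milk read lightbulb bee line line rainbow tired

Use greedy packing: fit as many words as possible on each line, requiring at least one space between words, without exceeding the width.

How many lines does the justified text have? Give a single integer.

Line 1: ['bear', 'fox'] (min_width=8, slack=6)
Line 2: ['forest'] (min_width=6, slack=8)
Line 3: ['adventures'] (min_width=10, slack=4)
Line 4: ['bread', 'on'] (min_width=8, slack=6)
Line 5: ['support', 'be'] (min_width=10, slack=4)
Line 6: ['high', 'system'] (min_width=11, slack=3)
Line 7: ['milk', 'read'] (min_width=9, slack=5)
Line 8: ['lightbulb', 'bee'] (min_width=13, slack=1)
Line 9: ['line', 'line'] (min_width=9, slack=5)
Line 10: ['rainbow', 'tired'] (min_width=13, slack=1)
Total lines: 10

Answer: 10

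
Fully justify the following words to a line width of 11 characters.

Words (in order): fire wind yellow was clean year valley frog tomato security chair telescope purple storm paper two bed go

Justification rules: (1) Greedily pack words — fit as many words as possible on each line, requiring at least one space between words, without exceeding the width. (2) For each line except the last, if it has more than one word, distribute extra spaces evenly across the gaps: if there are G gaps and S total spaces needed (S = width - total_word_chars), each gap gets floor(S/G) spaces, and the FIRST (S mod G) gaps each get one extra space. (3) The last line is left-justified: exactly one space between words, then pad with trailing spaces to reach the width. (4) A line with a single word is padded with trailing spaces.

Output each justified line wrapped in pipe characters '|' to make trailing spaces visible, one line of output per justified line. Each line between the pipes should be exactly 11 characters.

Answer: |fire   wind|
|yellow  was|
|clean  year|
|valley frog|
|tomato     |
|security   |
|chair      |
|telescope  |
|purple     |
|storm paper|
|two bed go |

Derivation:
Line 1: ['fire', 'wind'] (min_width=9, slack=2)
Line 2: ['yellow', 'was'] (min_width=10, slack=1)
Line 3: ['clean', 'year'] (min_width=10, slack=1)
Line 4: ['valley', 'frog'] (min_width=11, slack=0)
Line 5: ['tomato'] (min_width=6, slack=5)
Line 6: ['security'] (min_width=8, slack=3)
Line 7: ['chair'] (min_width=5, slack=6)
Line 8: ['telescope'] (min_width=9, slack=2)
Line 9: ['purple'] (min_width=6, slack=5)
Line 10: ['storm', 'paper'] (min_width=11, slack=0)
Line 11: ['two', 'bed', 'go'] (min_width=10, slack=1)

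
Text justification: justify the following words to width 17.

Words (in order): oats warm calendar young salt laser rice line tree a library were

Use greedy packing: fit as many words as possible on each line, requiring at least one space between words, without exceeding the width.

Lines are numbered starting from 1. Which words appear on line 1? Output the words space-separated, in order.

Line 1: ['oats', 'warm'] (min_width=9, slack=8)
Line 2: ['calendar', 'young'] (min_width=14, slack=3)
Line 3: ['salt', 'laser', 'rice'] (min_width=15, slack=2)
Line 4: ['line', 'tree', 'a'] (min_width=11, slack=6)
Line 5: ['library', 'were'] (min_width=12, slack=5)

Answer: oats warm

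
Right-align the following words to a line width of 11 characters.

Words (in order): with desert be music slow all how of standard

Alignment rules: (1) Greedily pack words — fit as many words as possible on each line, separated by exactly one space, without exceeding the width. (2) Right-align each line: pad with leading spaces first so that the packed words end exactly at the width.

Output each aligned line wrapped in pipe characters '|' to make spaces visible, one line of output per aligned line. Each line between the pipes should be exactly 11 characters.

Line 1: ['with', 'desert'] (min_width=11, slack=0)
Line 2: ['be', 'music'] (min_width=8, slack=3)
Line 3: ['slow', 'all'] (min_width=8, slack=3)
Line 4: ['how', 'of'] (min_width=6, slack=5)
Line 5: ['standard'] (min_width=8, slack=3)

Answer: |with desert|
|   be music|
|   slow all|
|     how of|
|   standard|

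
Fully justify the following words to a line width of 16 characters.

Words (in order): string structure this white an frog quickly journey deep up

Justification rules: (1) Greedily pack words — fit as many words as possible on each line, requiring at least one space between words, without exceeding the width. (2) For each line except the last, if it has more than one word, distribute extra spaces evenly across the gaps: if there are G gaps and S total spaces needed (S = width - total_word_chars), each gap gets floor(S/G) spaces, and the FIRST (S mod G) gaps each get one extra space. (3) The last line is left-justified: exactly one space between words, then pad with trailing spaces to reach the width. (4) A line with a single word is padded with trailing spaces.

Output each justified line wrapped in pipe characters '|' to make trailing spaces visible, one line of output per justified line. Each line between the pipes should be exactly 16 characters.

Line 1: ['string', 'structure'] (min_width=16, slack=0)
Line 2: ['this', 'white', 'an'] (min_width=13, slack=3)
Line 3: ['frog', 'quickly'] (min_width=12, slack=4)
Line 4: ['journey', 'deep', 'up'] (min_width=15, slack=1)

Answer: |string structure|
|this   white  an|
|frog     quickly|
|journey deep up |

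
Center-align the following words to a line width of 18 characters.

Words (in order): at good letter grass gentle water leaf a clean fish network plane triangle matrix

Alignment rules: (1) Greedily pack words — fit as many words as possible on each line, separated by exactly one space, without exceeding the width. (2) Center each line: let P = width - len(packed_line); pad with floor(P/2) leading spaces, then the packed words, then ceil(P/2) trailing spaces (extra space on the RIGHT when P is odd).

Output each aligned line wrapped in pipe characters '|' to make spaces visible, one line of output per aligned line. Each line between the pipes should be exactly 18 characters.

Answer: |  at good letter  |
|grass gentle water|
|leaf a clean fish |
|  network plane   |
| triangle matrix  |

Derivation:
Line 1: ['at', 'good', 'letter'] (min_width=14, slack=4)
Line 2: ['grass', 'gentle', 'water'] (min_width=18, slack=0)
Line 3: ['leaf', 'a', 'clean', 'fish'] (min_width=17, slack=1)
Line 4: ['network', 'plane'] (min_width=13, slack=5)
Line 5: ['triangle', 'matrix'] (min_width=15, slack=3)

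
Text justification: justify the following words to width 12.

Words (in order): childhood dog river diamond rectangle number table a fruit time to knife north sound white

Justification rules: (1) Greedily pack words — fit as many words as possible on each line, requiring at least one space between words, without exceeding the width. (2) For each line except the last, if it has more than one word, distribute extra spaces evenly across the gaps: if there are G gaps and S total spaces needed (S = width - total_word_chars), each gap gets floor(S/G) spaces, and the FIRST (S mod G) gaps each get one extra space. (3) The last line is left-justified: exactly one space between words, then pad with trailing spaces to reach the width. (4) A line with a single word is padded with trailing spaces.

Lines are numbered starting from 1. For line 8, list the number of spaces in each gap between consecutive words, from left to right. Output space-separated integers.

Line 1: ['childhood'] (min_width=9, slack=3)
Line 2: ['dog', 'river'] (min_width=9, slack=3)
Line 3: ['diamond'] (min_width=7, slack=5)
Line 4: ['rectangle'] (min_width=9, slack=3)
Line 5: ['number', 'table'] (min_width=12, slack=0)
Line 6: ['a', 'fruit', 'time'] (min_width=12, slack=0)
Line 7: ['to', 'knife'] (min_width=8, slack=4)
Line 8: ['north', 'sound'] (min_width=11, slack=1)
Line 9: ['white'] (min_width=5, slack=7)

Answer: 2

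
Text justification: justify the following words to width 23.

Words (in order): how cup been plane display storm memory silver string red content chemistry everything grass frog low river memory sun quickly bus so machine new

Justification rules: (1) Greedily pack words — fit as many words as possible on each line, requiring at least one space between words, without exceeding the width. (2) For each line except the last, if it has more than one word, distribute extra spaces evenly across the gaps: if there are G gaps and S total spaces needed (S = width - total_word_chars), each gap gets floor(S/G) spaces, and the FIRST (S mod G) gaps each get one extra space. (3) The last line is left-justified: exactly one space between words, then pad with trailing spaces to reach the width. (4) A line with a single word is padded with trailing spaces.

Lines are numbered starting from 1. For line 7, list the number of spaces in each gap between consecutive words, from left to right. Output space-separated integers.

Answer: 2 1 1

Derivation:
Line 1: ['how', 'cup', 'been', 'plane'] (min_width=18, slack=5)
Line 2: ['display', 'storm', 'memory'] (min_width=20, slack=3)
Line 3: ['silver', 'string', 'red'] (min_width=17, slack=6)
Line 4: ['content', 'chemistry'] (min_width=17, slack=6)
Line 5: ['everything', 'grass', 'frog'] (min_width=21, slack=2)
Line 6: ['low', 'river', 'memory', 'sun'] (min_width=20, slack=3)
Line 7: ['quickly', 'bus', 'so', 'machine'] (min_width=22, slack=1)
Line 8: ['new'] (min_width=3, slack=20)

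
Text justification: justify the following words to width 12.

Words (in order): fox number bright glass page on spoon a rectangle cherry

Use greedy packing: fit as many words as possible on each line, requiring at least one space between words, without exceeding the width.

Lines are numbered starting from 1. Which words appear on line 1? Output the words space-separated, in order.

Line 1: ['fox', 'number'] (min_width=10, slack=2)
Line 2: ['bright', 'glass'] (min_width=12, slack=0)
Line 3: ['page', 'on'] (min_width=7, slack=5)
Line 4: ['spoon', 'a'] (min_width=7, slack=5)
Line 5: ['rectangle'] (min_width=9, slack=3)
Line 6: ['cherry'] (min_width=6, slack=6)

Answer: fox number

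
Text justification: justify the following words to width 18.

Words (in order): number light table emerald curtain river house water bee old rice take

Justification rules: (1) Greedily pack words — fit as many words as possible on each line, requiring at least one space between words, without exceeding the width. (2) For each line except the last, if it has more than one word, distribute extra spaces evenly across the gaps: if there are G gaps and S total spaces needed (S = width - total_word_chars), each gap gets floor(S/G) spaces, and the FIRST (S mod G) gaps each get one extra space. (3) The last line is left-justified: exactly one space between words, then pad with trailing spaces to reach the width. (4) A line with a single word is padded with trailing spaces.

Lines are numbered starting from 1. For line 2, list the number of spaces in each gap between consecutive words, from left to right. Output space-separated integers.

Answer: 4

Derivation:
Line 1: ['number', 'light', 'table'] (min_width=18, slack=0)
Line 2: ['emerald', 'curtain'] (min_width=15, slack=3)
Line 3: ['river', 'house', 'water'] (min_width=17, slack=1)
Line 4: ['bee', 'old', 'rice', 'take'] (min_width=17, slack=1)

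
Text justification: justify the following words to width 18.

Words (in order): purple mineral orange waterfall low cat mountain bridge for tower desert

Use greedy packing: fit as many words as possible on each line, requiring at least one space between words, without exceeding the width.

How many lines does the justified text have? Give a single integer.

Line 1: ['purple', 'mineral'] (min_width=14, slack=4)
Line 2: ['orange', 'waterfall'] (min_width=16, slack=2)
Line 3: ['low', 'cat', 'mountain'] (min_width=16, slack=2)
Line 4: ['bridge', 'for', 'tower'] (min_width=16, slack=2)
Line 5: ['desert'] (min_width=6, slack=12)
Total lines: 5

Answer: 5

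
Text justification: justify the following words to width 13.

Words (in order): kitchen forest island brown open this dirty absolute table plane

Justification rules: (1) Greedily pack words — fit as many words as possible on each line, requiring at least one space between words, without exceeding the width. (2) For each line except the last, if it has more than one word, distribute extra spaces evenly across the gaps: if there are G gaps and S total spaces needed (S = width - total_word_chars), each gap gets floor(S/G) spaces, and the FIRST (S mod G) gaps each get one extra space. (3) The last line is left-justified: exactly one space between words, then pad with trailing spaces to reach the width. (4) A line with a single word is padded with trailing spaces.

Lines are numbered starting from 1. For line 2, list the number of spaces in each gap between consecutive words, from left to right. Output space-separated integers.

Answer: 1

Derivation:
Line 1: ['kitchen'] (min_width=7, slack=6)
Line 2: ['forest', 'island'] (min_width=13, slack=0)
Line 3: ['brown', 'open'] (min_width=10, slack=3)
Line 4: ['this', 'dirty'] (min_width=10, slack=3)
Line 5: ['absolute'] (min_width=8, slack=5)
Line 6: ['table', 'plane'] (min_width=11, slack=2)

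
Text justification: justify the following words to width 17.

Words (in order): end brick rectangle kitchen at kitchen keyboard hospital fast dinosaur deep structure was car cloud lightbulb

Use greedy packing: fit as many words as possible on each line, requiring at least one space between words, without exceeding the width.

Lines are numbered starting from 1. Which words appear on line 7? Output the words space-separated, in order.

Answer: was car cloud

Derivation:
Line 1: ['end', 'brick'] (min_width=9, slack=8)
Line 2: ['rectangle', 'kitchen'] (min_width=17, slack=0)
Line 3: ['at', 'kitchen'] (min_width=10, slack=7)
Line 4: ['keyboard', 'hospital'] (min_width=17, slack=0)
Line 5: ['fast', 'dinosaur'] (min_width=13, slack=4)
Line 6: ['deep', 'structure'] (min_width=14, slack=3)
Line 7: ['was', 'car', 'cloud'] (min_width=13, slack=4)
Line 8: ['lightbulb'] (min_width=9, slack=8)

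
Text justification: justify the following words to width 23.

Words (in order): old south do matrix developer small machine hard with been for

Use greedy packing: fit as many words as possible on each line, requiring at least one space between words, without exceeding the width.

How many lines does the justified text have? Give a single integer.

Line 1: ['old', 'south', 'do', 'matrix'] (min_width=19, slack=4)
Line 2: ['developer', 'small', 'machine'] (min_width=23, slack=0)
Line 3: ['hard', 'with', 'been', 'for'] (min_width=18, slack=5)
Total lines: 3

Answer: 3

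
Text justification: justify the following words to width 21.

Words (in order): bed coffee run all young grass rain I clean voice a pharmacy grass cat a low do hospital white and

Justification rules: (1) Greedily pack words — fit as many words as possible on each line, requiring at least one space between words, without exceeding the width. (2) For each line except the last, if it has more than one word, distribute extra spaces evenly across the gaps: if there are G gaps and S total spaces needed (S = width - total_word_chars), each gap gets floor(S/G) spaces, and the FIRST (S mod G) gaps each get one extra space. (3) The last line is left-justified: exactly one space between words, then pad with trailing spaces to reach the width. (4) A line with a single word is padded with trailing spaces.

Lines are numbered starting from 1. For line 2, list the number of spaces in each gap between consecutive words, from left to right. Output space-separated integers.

Line 1: ['bed', 'coffee', 'run', 'all'] (min_width=18, slack=3)
Line 2: ['young', 'grass', 'rain', 'I'] (min_width=18, slack=3)
Line 3: ['clean', 'voice', 'a'] (min_width=13, slack=8)
Line 4: ['pharmacy', 'grass', 'cat', 'a'] (min_width=20, slack=1)
Line 5: ['low', 'do', 'hospital', 'white'] (min_width=21, slack=0)
Line 6: ['and'] (min_width=3, slack=18)

Answer: 2 2 2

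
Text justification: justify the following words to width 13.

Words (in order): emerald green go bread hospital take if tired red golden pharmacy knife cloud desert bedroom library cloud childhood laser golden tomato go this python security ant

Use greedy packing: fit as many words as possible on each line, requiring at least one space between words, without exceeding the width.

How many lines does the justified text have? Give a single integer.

Line 1: ['emerald', 'green'] (min_width=13, slack=0)
Line 2: ['go', 'bread'] (min_width=8, slack=5)
Line 3: ['hospital', 'take'] (min_width=13, slack=0)
Line 4: ['if', 'tired', 'red'] (min_width=12, slack=1)
Line 5: ['golden'] (min_width=6, slack=7)
Line 6: ['pharmacy'] (min_width=8, slack=5)
Line 7: ['knife', 'cloud'] (min_width=11, slack=2)
Line 8: ['desert'] (min_width=6, slack=7)
Line 9: ['bedroom'] (min_width=7, slack=6)
Line 10: ['library', 'cloud'] (min_width=13, slack=0)
Line 11: ['childhood'] (min_width=9, slack=4)
Line 12: ['laser', 'golden'] (min_width=12, slack=1)
Line 13: ['tomato', 'go'] (min_width=9, slack=4)
Line 14: ['this', 'python'] (min_width=11, slack=2)
Line 15: ['security', 'ant'] (min_width=12, slack=1)
Total lines: 15

Answer: 15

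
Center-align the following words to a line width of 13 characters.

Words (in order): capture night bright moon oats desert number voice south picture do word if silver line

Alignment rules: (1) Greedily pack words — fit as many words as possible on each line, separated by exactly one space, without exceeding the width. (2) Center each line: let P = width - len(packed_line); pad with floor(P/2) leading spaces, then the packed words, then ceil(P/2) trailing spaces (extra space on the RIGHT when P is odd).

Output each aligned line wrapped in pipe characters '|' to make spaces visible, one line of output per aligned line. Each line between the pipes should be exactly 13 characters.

Answer: |capture night|
| bright moon |
| oats desert |
|number voice |
|south picture|
| do word if  |
| silver line |

Derivation:
Line 1: ['capture', 'night'] (min_width=13, slack=0)
Line 2: ['bright', 'moon'] (min_width=11, slack=2)
Line 3: ['oats', 'desert'] (min_width=11, slack=2)
Line 4: ['number', 'voice'] (min_width=12, slack=1)
Line 5: ['south', 'picture'] (min_width=13, slack=0)
Line 6: ['do', 'word', 'if'] (min_width=10, slack=3)
Line 7: ['silver', 'line'] (min_width=11, slack=2)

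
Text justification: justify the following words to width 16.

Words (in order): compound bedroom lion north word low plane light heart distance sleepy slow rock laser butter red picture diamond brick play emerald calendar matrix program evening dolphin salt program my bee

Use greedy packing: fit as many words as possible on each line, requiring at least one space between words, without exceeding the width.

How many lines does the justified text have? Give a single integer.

Answer: 13

Derivation:
Line 1: ['compound', 'bedroom'] (min_width=16, slack=0)
Line 2: ['lion', 'north', 'word'] (min_width=15, slack=1)
Line 3: ['low', 'plane', 'light'] (min_width=15, slack=1)
Line 4: ['heart', 'distance'] (min_width=14, slack=2)
Line 5: ['sleepy', 'slow', 'rock'] (min_width=16, slack=0)
Line 6: ['laser', 'butter', 'red'] (min_width=16, slack=0)
Line 7: ['picture', 'diamond'] (min_width=15, slack=1)
Line 8: ['brick', 'play'] (min_width=10, slack=6)
Line 9: ['emerald', 'calendar'] (min_width=16, slack=0)
Line 10: ['matrix', 'program'] (min_width=14, slack=2)
Line 11: ['evening', 'dolphin'] (min_width=15, slack=1)
Line 12: ['salt', 'program', 'my'] (min_width=15, slack=1)
Line 13: ['bee'] (min_width=3, slack=13)
Total lines: 13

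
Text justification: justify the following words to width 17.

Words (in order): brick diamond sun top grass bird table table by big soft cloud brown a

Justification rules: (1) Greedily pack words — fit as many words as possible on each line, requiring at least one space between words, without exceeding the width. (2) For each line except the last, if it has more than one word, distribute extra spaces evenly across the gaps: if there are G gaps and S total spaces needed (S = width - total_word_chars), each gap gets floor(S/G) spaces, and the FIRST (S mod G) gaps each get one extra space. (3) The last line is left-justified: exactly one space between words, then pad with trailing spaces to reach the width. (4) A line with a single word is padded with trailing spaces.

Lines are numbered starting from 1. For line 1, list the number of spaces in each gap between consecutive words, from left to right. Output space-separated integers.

Answer: 1 1

Derivation:
Line 1: ['brick', 'diamond', 'sun'] (min_width=17, slack=0)
Line 2: ['top', 'grass', 'bird'] (min_width=14, slack=3)
Line 3: ['table', 'table', 'by'] (min_width=14, slack=3)
Line 4: ['big', 'soft', 'cloud'] (min_width=14, slack=3)
Line 5: ['brown', 'a'] (min_width=7, slack=10)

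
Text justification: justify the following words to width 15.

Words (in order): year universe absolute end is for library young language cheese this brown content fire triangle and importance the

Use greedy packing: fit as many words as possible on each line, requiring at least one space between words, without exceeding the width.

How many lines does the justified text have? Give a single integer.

Answer: 9

Derivation:
Line 1: ['year', 'universe'] (min_width=13, slack=2)
Line 2: ['absolute', 'end', 'is'] (min_width=15, slack=0)
Line 3: ['for', 'library'] (min_width=11, slack=4)
Line 4: ['young', 'language'] (min_width=14, slack=1)
Line 5: ['cheese', 'this'] (min_width=11, slack=4)
Line 6: ['brown', 'content'] (min_width=13, slack=2)
Line 7: ['fire', 'triangle'] (min_width=13, slack=2)
Line 8: ['and', 'importance'] (min_width=14, slack=1)
Line 9: ['the'] (min_width=3, slack=12)
Total lines: 9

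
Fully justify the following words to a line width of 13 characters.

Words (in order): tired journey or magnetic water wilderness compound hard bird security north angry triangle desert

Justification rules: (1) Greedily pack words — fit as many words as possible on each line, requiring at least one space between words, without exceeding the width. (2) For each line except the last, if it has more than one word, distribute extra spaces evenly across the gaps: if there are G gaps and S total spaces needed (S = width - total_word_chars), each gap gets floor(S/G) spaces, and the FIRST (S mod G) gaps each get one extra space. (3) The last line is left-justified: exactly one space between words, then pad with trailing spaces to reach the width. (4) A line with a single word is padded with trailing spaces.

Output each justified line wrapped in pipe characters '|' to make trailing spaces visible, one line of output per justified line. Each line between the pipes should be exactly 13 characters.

Answer: |tired journey|
|or   magnetic|
|water        |
|wilderness   |
|compound hard|
|bird security|
|north   angry|
|triangle     |
|desert       |

Derivation:
Line 1: ['tired', 'journey'] (min_width=13, slack=0)
Line 2: ['or', 'magnetic'] (min_width=11, slack=2)
Line 3: ['water'] (min_width=5, slack=8)
Line 4: ['wilderness'] (min_width=10, slack=3)
Line 5: ['compound', 'hard'] (min_width=13, slack=0)
Line 6: ['bird', 'security'] (min_width=13, slack=0)
Line 7: ['north', 'angry'] (min_width=11, slack=2)
Line 8: ['triangle'] (min_width=8, slack=5)
Line 9: ['desert'] (min_width=6, slack=7)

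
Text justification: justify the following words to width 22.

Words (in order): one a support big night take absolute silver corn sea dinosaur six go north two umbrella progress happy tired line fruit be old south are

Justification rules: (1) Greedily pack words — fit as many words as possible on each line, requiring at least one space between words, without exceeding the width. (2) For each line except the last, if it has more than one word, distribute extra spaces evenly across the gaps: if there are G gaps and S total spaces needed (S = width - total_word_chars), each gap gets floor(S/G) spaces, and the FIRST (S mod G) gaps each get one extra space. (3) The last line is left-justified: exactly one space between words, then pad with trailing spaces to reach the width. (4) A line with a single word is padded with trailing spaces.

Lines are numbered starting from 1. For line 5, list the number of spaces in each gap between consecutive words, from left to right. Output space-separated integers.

Answer: 2 1

Derivation:
Line 1: ['one', 'a', 'support', 'big'] (min_width=17, slack=5)
Line 2: ['night', 'take', 'absolute'] (min_width=19, slack=3)
Line 3: ['silver', 'corn', 'sea'] (min_width=15, slack=7)
Line 4: ['dinosaur', 'six', 'go', 'north'] (min_width=21, slack=1)
Line 5: ['two', 'umbrella', 'progress'] (min_width=21, slack=1)
Line 6: ['happy', 'tired', 'line', 'fruit'] (min_width=22, slack=0)
Line 7: ['be', 'old', 'south', 'are'] (min_width=16, slack=6)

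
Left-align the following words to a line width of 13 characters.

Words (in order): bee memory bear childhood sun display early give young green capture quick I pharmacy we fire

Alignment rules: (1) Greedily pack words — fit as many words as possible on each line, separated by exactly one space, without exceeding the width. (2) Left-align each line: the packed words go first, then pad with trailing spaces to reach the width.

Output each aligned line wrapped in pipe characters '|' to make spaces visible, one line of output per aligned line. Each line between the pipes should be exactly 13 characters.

Line 1: ['bee', 'memory'] (min_width=10, slack=3)
Line 2: ['bear'] (min_width=4, slack=9)
Line 3: ['childhood', 'sun'] (min_width=13, slack=0)
Line 4: ['display', 'early'] (min_width=13, slack=0)
Line 5: ['give', 'young'] (min_width=10, slack=3)
Line 6: ['green', 'capture'] (min_width=13, slack=0)
Line 7: ['quick', 'I'] (min_width=7, slack=6)
Line 8: ['pharmacy', 'we'] (min_width=11, slack=2)
Line 9: ['fire'] (min_width=4, slack=9)

Answer: |bee memory   |
|bear         |
|childhood sun|
|display early|
|give young   |
|green capture|
|quick I      |
|pharmacy we  |
|fire         |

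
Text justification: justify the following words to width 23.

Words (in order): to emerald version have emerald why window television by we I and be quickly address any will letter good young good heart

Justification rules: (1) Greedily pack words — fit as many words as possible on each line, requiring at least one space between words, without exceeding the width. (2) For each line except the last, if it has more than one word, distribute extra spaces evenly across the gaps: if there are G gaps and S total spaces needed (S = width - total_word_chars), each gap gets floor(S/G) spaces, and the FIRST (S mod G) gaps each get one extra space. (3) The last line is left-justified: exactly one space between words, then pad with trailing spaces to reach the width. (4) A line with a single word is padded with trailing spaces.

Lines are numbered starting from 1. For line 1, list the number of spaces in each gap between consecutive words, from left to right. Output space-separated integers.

Answer: 1 1 1

Derivation:
Line 1: ['to', 'emerald', 'version', 'have'] (min_width=23, slack=0)
Line 2: ['emerald', 'why', 'window'] (min_width=18, slack=5)
Line 3: ['television', 'by', 'we', 'I', 'and'] (min_width=22, slack=1)
Line 4: ['be', 'quickly', 'address', 'any'] (min_width=22, slack=1)
Line 5: ['will', 'letter', 'good', 'young'] (min_width=22, slack=1)
Line 6: ['good', 'heart'] (min_width=10, slack=13)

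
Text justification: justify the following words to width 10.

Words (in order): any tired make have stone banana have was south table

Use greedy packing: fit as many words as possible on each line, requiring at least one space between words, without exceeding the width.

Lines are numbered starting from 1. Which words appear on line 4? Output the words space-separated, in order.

Answer: banana

Derivation:
Line 1: ['any', 'tired'] (min_width=9, slack=1)
Line 2: ['make', 'have'] (min_width=9, slack=1)
Line 3: ['stone'] (min_width=5, slack=5)
Line 4: ['banana'] (min_width=6, slack=4)
Line 5: ['have', 'was'] (min_width=8, slack=2)
Line 6: ['south'] (min_width=5, slack=5)
Line 7: ['table'] (min_width=5, slack=5)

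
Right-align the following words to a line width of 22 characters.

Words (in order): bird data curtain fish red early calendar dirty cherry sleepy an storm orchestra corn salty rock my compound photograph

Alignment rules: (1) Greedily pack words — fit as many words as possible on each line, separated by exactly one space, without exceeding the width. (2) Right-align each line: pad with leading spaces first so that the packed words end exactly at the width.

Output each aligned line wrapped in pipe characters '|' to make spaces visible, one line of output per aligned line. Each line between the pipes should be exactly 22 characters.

Line 1: ['bird', 'data', 'curtain', 'fish'] (min_width=22, slack=0)
Line 2: ['red', 'early', 'calendar'] (min_width=18, slack=4)
Line 3: ['dirty', 'cherry', 'sleepy', 'an'] (min_width=22, slack=0)
Line 4: ['storm', 'orchestra', 'corn'] (min_width=20, slack=2)
Line 5: ['salty', 'rock', 'my', 'compound'] (min_width=22, slack=0)
Line 6: ['photograph'] (min_width=10, slack=12)

Answer: |bird data curtain fish|
|    red early calendar|
|dirty cherry sleepy an|
|  storm orchestra corn|
|salty rock my compound|
|            photograph|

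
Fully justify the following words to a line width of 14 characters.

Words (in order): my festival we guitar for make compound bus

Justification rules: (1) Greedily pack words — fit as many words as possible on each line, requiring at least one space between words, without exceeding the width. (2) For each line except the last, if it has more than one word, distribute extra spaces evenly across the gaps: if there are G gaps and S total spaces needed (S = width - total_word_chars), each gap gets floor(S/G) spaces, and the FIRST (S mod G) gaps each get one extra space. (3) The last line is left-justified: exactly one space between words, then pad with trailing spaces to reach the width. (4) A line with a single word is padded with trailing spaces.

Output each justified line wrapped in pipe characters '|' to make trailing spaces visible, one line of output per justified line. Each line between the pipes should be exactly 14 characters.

Line 1: ['my', 'festival', 'we'] (min_width=14, slack=0)
Line 2: ['guitar', 'for'] (min_width=10, slack=4)
Line 3: ['make', 'compound'] (min_width=13, slack=1)
Line 4: ['bus'] (min_width=3, slack=11)

Answer: |my festival we|
|guitar     for|
|make  compound|
|bus           |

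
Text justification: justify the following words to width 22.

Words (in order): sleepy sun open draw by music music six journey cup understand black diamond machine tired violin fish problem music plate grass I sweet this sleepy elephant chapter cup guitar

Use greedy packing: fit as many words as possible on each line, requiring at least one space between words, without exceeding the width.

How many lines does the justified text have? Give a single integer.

Answer: 9

Derivation:
Line 1: ['sleepy', 'sun', 'open', 'draw'] (min_width=20, slack=2)
Line 2: ['by', 'music', 'music', 'six'] (min_width=18, slack=4)
Line 3: ['journey', 'cup', 'understand'] (min_width=22, slack=0)
Line 4: ['black', 'diamond', 'machine'] (min_width=21, slack=1)
Line 5: ['tired', 'violin', 'fish'] (min_width=17, slack=5)
Line 6: ['problem', 'music', 'plate'] (min_width=19, slack=3)
Line 7: ['grass', 'I', 'sweet', 'this'] (min_width=18, slack=4)
Line 8: ['sleepy', 'elephant'] (min_width=15, slack=7)
Line 9: ['chapter', 'cup', 'guitar'] (min_width=18, slack=4)
Total lines: 9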